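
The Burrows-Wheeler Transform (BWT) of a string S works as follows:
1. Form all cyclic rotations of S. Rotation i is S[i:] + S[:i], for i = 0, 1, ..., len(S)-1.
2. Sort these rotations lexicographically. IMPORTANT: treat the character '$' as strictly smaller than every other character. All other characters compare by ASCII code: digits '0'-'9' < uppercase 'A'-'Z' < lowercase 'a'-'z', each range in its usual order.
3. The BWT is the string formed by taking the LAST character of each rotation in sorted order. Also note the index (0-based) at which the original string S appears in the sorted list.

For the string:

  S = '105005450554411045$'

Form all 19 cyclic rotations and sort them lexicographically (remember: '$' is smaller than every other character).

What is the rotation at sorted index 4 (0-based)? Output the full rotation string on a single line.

Answer: 05450554411045$1050

Derivation:
All 19 rotations (rotation i = S[i:]+S[:i]):
  rot[0] = 105005450554411045$
  rot[1] = 05005450554411045$1
  rot[2] = 5005450554411045$10
  rot[3] = 005450554411045$105
  rot[4] = 05450554411045$1050
  rot[5] = 5450554411045$10500
  rot[6] = 450554411045$105005
  rot[7] = 50554411045$1050054
  rot[8] = 0554411045$10500545
  rot[9] = 554411045$105005450
  rot[10] = 54411045$1050054505
  rot[11] = 4411045$10500545055
  rot[12] = 411045$105005450554
  rot[13] = 11045$1050054505544
  rot[14] = 1045$10500545055441
  rot[15] = 045$105005450554411
  rot[16] = 45$1050054505544110
  rot[17] = 5$10500545055441104
  rot[18] = $105005450554411045
Sorted (with $ < everything):
  sorted[0] = $105005450554411045
  sorted[1] = 005450554411045$105
  sorted[2] = 045$105005450554411
  sorted[3] = 05005450554411045$1
  sorted[4] = 05450554411045$1050
  sorted[5] = 0554411045$10500545
  sorted[6] = 1045$10500545055441
  sorted[7] = 105005450554411045$
  sorted[8] = 11045$1050054505544
  sorted[9] = 411045$105005450554
  sorted[10] = 4411045$10500545055
  sorted[11] = 45$1050054505544110
  sorted[12] = 450554411045$105005
  sorted[13] = 5$10500545055441104
  sorted[14] = 5005450554411045$10
  sorted[15] = 50554411045$1050054
  sorted[16] = 54411045$1050054505
  sorted[17] = 5450554411045$10500
  sorted[18] = 554411045$105005450
sorted[4] = 05450554411045$1050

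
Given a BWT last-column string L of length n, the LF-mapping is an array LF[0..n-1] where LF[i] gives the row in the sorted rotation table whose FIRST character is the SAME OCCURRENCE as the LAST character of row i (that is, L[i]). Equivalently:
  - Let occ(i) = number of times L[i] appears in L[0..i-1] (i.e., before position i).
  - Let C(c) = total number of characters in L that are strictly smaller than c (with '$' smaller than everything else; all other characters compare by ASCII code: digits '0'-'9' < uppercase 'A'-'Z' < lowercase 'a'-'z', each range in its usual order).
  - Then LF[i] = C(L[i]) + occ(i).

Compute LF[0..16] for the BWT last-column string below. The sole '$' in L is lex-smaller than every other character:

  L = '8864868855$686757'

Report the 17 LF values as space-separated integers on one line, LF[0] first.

Answer: 11 12 5 1 13 6 14 15 2 3 0 7 16 8 9 4 10

Derivation:
Char counts: '$':1, '4':1, '5':3, '6':4, '7':2, '8':6
C (first-col start): C('$')=0, C('4')=1, C('5')=2, C('6')=5, C('7')=9, C('8')=11
L[0]='8': occ=0, LF[0]=C('8')+0=11+0=11
L[1]='8': occ=1, LF[1]=C('8')+1=11+1=12
L[2]='6': occ=0, LF[2]=C('6')+0=5+0=5
L[3]='4': occ=0, LF[3]=C('4')+0=1+0=1
L[4]='8': occ=2, LF[4]=C('8')+2=11+2=13
L[5]='6': occ=1, LF[5]=C('6')+1=5+1=6
L[6]='8': occ=3, LF[6]=C('8')+3=11+3=14
L[7]='8': occ=4, LF[7]=C('8')+4=11+4=15
L[8]='5': occ=0, LF[8]=C('5')+0=2+0=2
L[9]='5': occ=1, LF[9]=C('5')+1=2+1=3
L[10]='$': occ=0, LF[10]=C('$')+0=0+0=0
L[11]='6': occ=2, LF[11]=C('6')+2=5+2=7
L[12]='8': occ=5, LF[12]=C('8')+5=11+5=16
L[13]='6': occ=3, LF[13]=C('6')+3=5+3=8
L[14]='7': occ=0, LF[14]=C('7')+0=9+0=9
L[15]='5': occ=2, LF[15]=C('5')+2=2+2=4
L[16]='7': occ=1, LF[16]=C('7')+1=9+1=10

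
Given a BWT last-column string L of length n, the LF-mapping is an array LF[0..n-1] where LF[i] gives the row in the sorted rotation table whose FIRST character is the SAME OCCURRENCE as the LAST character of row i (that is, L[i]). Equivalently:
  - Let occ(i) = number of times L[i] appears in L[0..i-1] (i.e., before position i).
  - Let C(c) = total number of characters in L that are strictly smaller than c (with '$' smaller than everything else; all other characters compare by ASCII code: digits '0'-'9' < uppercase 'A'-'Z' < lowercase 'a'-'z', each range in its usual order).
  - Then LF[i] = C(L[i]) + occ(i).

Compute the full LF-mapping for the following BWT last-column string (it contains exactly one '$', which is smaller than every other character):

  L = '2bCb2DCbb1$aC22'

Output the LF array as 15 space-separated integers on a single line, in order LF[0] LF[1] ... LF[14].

Answer: 2 11 6 12 3 9 7 13 14 1 0 10 8 4 5

Derivation:
Char counts: '$':1, '1':1, '2':4, 'C':3, 'D':1, 'a':1, 'b':4
C (first-col start): C('$')=0, C('1')=1, C('2')=2, C('C')=6, C('D')=9, C('a')=10, C('b')=11
L[0]='2': occ=0, LF[0]=C('2')+0=2+0=2
L[1]='b': occ=0, LF[1]=C('b')+0=11+0=11
L[2]='C': occ=0, LF[2]=C('C')+0=6+0=6
L[3]='b': occ=1, LF[3]=C('b')+1=11+1=12
L[4]='2': occ=1, LF[4]=C('2')+1=2+1=3
L[5]='D': occ=0, LF[5]=C('D')+0=9+0=9
L[6]='C': occ=1, LF[6]=C('C')+1=6+1=7
L[7]='b': occ=2, LF[7]=C('b')+2=11+2=13
L[8]='b': occ=3, LF[8]=C('b')+3=11+3=14
L[9]='1': occ=0, LF[9]=C('1')+0=1+0=1
L[10]='$': occ=0, LF[10]=C('$')+0=0+0=0
L[11]='a': occ=0, LF[11]=C('a')+0=10+0=10
L[12]='C': occ=2, LF[12]=C('C')+2=6+2=8
L[13]='2': occ=2, LF[13]=C('2')+2=2+2=4
L[14]='2': occ=3, LF[14]=C('2')+3=2+3=5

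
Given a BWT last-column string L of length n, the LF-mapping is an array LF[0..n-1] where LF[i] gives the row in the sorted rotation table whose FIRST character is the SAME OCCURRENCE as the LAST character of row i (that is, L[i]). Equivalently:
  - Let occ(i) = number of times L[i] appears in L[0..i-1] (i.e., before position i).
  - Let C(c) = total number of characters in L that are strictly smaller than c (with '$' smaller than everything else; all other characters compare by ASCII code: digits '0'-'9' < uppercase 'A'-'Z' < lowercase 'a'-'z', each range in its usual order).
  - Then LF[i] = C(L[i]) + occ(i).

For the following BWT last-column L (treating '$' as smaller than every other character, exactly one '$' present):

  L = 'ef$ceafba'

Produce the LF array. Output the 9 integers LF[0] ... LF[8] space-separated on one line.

Answer: 5 7 0 4 6 1 8 3 2

Derivation:
Char counts: '$':1, 'a':2, 'b':1, 'c':1, 'e':2, 'f':2
C (first-col start): C('$')=0, C('a')=1, C('b')=3, C('c')=4, C('e')=5, C('f')=7
L[0]='e': occ=0, LF[0]=C('e')+0=5+0=5
L[1]='f': occ=0, LF[1]=C('f')+0=7+0=7
L[2]='$': occ=0, LF[2]=C('$')+0=0+0=0
L[3]='c': occ=0, LF[3]=C('c')+0=4+0=4
L[4]='e': occ=1, LF[4]=C('e')+1=5+1=6
L[5]='a': occ=0, LF[5]=C('a')+0=1+0=1
L[6]='f': occ=1, LF[6]=C('f')+1=7+1=8
L[7]='b': occ=0, LF[7]=C('b')+0=3+0=3
L[8]='a': occ=1, LF[8]=C('a')+1=1+1=2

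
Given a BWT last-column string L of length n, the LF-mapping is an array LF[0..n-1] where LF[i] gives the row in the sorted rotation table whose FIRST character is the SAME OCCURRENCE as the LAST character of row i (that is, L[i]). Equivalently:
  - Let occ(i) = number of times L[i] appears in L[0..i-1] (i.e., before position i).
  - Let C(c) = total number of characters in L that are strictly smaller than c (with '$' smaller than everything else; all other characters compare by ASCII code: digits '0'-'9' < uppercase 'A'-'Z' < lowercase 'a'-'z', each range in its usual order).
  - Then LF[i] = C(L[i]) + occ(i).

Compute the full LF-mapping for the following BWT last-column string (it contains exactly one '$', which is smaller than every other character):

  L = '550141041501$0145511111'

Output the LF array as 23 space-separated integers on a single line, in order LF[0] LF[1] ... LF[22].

Answer: 18 19 1 5 15 6 2 16 7 20 3 8 0 4 9 17 21 22 10 11 12 13 14

Derivation:
Char counts: '$':1, '0':4, '1':10, '4':3, '5':5
C (first-col start): C('$')=0, C('0')=1, C('1')=5, C('4')=15, C('5')=18
L[0]='5': occ=0, LF[0]=C('5')+0=18+0=18
L[1]='5': occ=1, LF[1]=C('5')+1=18+1=19
L[2]='0': occ=0, LF[2]=C('0')+0=1+0=1
L[3]='1': occ=0, LF[3]=C('1')+0=5+0=5
L[4]='4': occ=0, LF[4]=C('4')+0=15+0=15
L[5]='1': occ=1, LF[5]=C('1')+1=5+1=6
L[6]='0': occ=1, LF[6]=C('0')+1=1+1=2
L[7]='4': occ=1, LF[7]=C('4')+1=15+1=16
L[8]='1': occ=2, LF[8]=C('1')+2=5+2=7
L[9]='5': occ=2, LF[9]=C('5')+2=18+2=20
L[10]='0': occ=2, LF[10]=C('0')+2=1+2=3
L[11]='1': occ=3, LF[11]=C('1')+3=5+3=8
L[12]='$': occ=0, LF[12]=C('$')+0=0+0=0
L[13]='0': occ=3, LF[13]=C('0')+3=1+3=4
L[14]='1': occ=4, LF[14]=C('1')+4=5+4=9
L[15]='4': occ=2, LF[15]=C('4')+2=15+2=17
L[16]='5': occ=3, LF[16]=C('5')+3=18+3=21
L[17]='5': occ=4, LF[17]=C('5')+4=18+4=22
L[18]='1': occ=5, LF[18]=C('1')+5=5+5=10
L[19]='1': occ=6, LF[19]=C('1')+6=5+6=11
L[20]='1': occ=7, LF[20]=C('1')+7=5+7=12
L[21]='1': occ=8, LF[21]=C('1')+8=5+8=13
L[22]='1': occ=9, LF[22]=C('1')+9=5+9=14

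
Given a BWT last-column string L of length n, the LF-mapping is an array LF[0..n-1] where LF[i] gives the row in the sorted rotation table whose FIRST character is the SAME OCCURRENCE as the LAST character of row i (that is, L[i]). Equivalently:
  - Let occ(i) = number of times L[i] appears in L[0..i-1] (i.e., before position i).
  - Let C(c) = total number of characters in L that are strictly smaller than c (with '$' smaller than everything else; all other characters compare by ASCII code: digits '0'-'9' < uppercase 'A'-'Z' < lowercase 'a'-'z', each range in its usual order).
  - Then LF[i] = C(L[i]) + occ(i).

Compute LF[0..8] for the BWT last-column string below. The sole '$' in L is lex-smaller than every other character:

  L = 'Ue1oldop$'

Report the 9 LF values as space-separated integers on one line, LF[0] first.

Answer: 2 4 1 6 5 3 7 8 0

Derivation:
Char counts: '$':1, '1':1, 'U':1, 'd':1, 'e':1, 'l':1, 'o':2, 'p':1
C (first-col start): C('$')=0, C('1')=1, C('U')=2, C('d')=3, C('e')=4, C('l')=5, C('o')=6, C('p')=8
L[0]='U': occ=0, LF[0]=C('U')+0=2+0=2
L[1]='e': occ=0, LF[1]=C('e')+0=4+0=4
L[2]='1': occ=0, LF[2]=C('1')+0=1+0=1
L[3]='o': occ=0, LF[3]=C('o')+0=6+0=6
L[4]='l': occ=0, LF[4]=C('l')+0=5+0=5
L[5]='d': occ=0, LF[5]=C('d')+0=3+0=3
L[6]='o': occ=1, LF[6]=C('o')+1=6+1=7
L[7]='p': occ=0, LF[7]=C('p')+0=8+0=8
L[8]='$': occ=0, LF[8]=C('$')+0=0+0=0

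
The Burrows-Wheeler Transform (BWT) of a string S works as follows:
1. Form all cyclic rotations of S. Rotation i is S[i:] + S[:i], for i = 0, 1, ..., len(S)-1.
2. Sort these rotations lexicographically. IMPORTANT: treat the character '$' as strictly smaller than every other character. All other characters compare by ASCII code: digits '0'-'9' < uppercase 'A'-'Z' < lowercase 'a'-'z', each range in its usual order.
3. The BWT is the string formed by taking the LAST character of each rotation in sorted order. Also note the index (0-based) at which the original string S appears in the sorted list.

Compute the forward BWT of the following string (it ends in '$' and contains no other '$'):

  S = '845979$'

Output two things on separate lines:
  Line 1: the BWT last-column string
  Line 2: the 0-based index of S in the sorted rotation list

All 7 rotations (rotation i = S[i:]+S[:i]):
  rot[0] = 845979$
  rot[1] = 45979$8
  rot[2] = 5979$84
  rot[3] = 979$845
  rot[4] = 79$8459
  rot[5] = 9$84597
  rot[6] = $845979
Sorted (with $ < everything):
  sorted[0] = $845979  (last char: '9')
  sorted[1] = 45979$8  (last char: '8')
  sorted[2] = 5979$84  (last char: '4')
  sorted[3] = 79$8459  (last char: '9')
  sorted[4] = 845979$  (last char: '$')
  sorted[5] = 9$84597  (last char: '7')
  sorted[6] = 979$845  (last char: '5')
Last column: 9849$75
Original string S is at sorted index 4

Answer: 9849$75
4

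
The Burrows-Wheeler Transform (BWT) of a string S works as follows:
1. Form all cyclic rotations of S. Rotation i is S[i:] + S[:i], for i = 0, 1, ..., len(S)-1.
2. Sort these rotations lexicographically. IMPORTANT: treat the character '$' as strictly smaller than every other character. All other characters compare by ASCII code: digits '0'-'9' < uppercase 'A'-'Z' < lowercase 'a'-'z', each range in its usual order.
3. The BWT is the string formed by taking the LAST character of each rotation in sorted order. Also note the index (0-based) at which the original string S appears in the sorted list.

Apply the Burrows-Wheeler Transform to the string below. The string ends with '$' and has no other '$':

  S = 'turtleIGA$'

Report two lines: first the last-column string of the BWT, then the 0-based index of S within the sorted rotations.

Answer: AGIeltur$t
8

Derivation:
All 10 rotations (rotation i = S[i:]+S[:i]):
  rot[0] = turtleIGA$
  rot[1] = urtleIGA$t
  rot[2] = rtleIGA$tu
  rot[3] = tleIGA$tur
  rot[4] = leIGA$turt
  rot[5] = eIGA$turtl
  rot[6] = IGA$turtle
  rot[7] = GA$turtleI
  rot[8] = A$turtleIG
  rot[9] = $turtleIGA
Sorted (with $ < everything):
  sorted[0] = $turtleIGA  (last char: 'A')
  sorted[1] = A$turtleIG  (last char: 'G')
  sorted[2] = GA$turtleI  (last char: 'I')
  sorted[3] = IGA$turtle  (last char: 'e')
  sorted[4] = eIGA$turtl  (last char: 'l')
  sorted[5] = leIGA$turt  (last char: 't')
  sorted[6] = rtleIGA$tu  (last char: 'u')
  sorted[7] = tleIGA$tur  (last char: 'r')
  sorted[8] = turtleIGA$  (last char: '$')
  sorted[9] = urtleIGA$t  (last char: 't')
Last column: AGIeltur$t
Original string S is at sorted index 8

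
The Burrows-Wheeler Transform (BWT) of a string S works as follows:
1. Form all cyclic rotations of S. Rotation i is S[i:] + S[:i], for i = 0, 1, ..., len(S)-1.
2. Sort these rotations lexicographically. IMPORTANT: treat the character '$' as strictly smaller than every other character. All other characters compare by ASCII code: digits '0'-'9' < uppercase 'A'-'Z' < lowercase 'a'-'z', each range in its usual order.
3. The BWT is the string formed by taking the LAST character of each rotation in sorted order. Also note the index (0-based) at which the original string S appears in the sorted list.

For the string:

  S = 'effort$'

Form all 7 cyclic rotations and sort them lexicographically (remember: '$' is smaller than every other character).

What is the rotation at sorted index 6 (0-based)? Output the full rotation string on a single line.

All 7 rotations (rotation i = S[i:]+S[:i]):
  rot[0] = effort$
  rot[1] = ffort$e
  rot[2] = fort$ef
  rot[3] = ort$eff
  rot[4] = rt$effo
  rot[5] = t$effor
  rot[6] = $effort
Sorted (with $ < everything):
  sorted[0] = $effort
  sorted[1] = effort$
  sorted[2] = ffort$e
  sorted[3] = fort$ef
  sorted[4] = ort$eff
  sorted[5] = rt$effo
  sorted[6] = t$effor
sorted[6] = t$effor

Answer: t$effor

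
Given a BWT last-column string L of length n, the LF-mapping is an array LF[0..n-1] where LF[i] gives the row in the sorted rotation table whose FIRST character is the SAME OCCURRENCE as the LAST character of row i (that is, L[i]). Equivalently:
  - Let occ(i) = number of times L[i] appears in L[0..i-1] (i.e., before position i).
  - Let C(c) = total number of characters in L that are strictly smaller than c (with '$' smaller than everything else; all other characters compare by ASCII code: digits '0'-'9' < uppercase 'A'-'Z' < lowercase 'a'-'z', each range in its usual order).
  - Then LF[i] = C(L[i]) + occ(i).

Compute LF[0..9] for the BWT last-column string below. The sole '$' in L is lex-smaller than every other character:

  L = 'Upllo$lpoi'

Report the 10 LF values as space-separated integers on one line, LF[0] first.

Char counts: '$':1, 'U':1, 'i':1, 'l':3, 'o':2, 'p':2
C (first-col start): C('$')=0, C('U')=1, C('i')=2, C('l')=3, C('o')=6, C('p')=8
L[0]='U': occ=0, LF[0]=C('U')+0=1+0=1
L[1]='p': occ=0, LF[1]=C('p')+0=8+0=8
L[2]='l': occ=0, LF[2]=C('l')+0=3+0=3
L[3]='l': occ=1, LF[3]=C('l')+1=3+1=4
L[4]='o': occ=0, LF[4]=C('o')+0=6+0=6
L[5]='$': occ=0, LF[5]=C('$')+0=0+0=0
L[6]='l': occ=2, LF[6]=C('l')+2=3+2=5
L[7]='p': occ=1, LF[7]=C('p')+1=8+1=9
L[8]='o': occ=1, LF[8]=C('o')+1=6+1=7
L[9]='i': occ=0, LF[9]=C('i')+0=2+0=2

Answer: 1 8 3 4 6 0 5 9 7 2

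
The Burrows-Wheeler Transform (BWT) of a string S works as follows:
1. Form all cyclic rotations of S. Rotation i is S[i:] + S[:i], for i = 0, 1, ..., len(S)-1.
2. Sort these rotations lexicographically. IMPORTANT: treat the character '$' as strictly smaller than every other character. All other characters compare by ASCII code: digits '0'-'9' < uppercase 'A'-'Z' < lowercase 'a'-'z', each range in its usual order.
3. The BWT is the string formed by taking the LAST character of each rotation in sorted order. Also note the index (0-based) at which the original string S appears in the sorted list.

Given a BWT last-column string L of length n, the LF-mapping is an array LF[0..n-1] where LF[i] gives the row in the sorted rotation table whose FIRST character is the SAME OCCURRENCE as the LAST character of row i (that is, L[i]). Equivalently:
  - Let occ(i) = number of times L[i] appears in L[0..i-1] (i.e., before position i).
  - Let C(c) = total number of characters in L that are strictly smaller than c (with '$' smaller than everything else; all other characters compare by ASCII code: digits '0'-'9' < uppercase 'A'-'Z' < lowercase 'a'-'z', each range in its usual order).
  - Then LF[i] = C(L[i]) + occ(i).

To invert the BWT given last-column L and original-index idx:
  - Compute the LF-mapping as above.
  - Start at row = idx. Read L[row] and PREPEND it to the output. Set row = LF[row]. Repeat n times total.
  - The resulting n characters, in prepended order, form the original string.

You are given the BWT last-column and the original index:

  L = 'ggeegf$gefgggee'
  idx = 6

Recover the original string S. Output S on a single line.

Answer: fegggeggfgeeeg$

Derivation:
LF mapping: 8 9 1 2 10 6 0 11 3 7 12 13 14 4 5
Walk LF starting at row 6, prepending L[row]:
  step 1: row=6, L[6]='$', prepend. Next row=LF[6]=0
  step 2: row=0, L[0]='g', prepend. Next row=LF[0]=8
  step 3: row=8, L[8]='e', prepend. Next row=LF[8]=3
  step 4: row=3, L[3]='e', prepend. Next row=LF[3]=2
  step 5: row=2, L[2]='e', prepend. Next row=LF[2]=1
  step 6: row=1, L[1]='g', prepend. Next row=LF[1]=9
  step 7: row=9, L[9]='f', prepend. Next row=LF[9]=7
  step 8: row=7, L[7]='g', prepend. Next row=LF[7]=11
  step 9: row=11, L[11]='g', prepend. Next row=LF[11]=13
  step 10: row=13, L[13]='e', prepend. Next row=LF[13]=4
  step 11: row=4, L[4]='g', prepend. Next row=LF[4]=10
  step 12: row=10, L[10]='g', prepend. Next row=LF[10]=12
  step 13: row=12, L[12]='g', prepend. Next row=LF[12]=14
  step 14: row=14, L[14]='e', prepend. Next row=LF[14]=5
  step 15: row=5, L[5]='f', prepend. Next row=LF[5]=6
Reversed output: fegggeggfgeeeg$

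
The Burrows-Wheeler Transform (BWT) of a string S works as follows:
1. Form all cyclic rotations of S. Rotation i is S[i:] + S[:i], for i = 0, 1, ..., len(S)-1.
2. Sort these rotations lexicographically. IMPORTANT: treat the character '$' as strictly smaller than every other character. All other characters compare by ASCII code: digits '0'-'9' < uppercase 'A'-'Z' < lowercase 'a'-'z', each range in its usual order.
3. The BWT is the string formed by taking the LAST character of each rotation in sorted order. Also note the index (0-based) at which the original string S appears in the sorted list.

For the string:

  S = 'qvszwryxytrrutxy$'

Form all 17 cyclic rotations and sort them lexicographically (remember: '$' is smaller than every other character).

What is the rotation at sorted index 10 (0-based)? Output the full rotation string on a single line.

All 17 rotations (rotation i = S[i:]+S[:i]):
  rot[0] = qvszwryxytrrutxy$
  rot[1] = vszwryxytrrutxy$q
  rot[2] = szwryxytrrutxy$qv
  rot[3] = zwryxytrrutxy$qvs
  rot[4] = wryxytrrutxy$qvsz
  rot[5] = ryxytrrutxy$qvszw
  rot[6] = yxytrrutxy$qvszwr
  rot[7] = xytrrutxy$qvszwry
  rot[8] = ytrrutxy$qvszwryx
  rot[9] = trrutxy$qvszwryxy
  rot[10] = rrutxy$qvszwryxyt
  rot[11] = rutxy$qvszwryxytr
  rot[12] = utxy$qvszwryxytrr
  rot[13] = txy$qvszwryxytrru
  rot[14] = xy$qvszwryxytrrut
  rot[15] = y$qvszwryxytrrutx
  rot[16] = $qvszwryxytrrutxy
Sorted (with $ < everything):
  sorted[0] = $qvszwryxytrrutxy
  sorted[1] = qvszwryxytrrutxy$
  sorted[2] = rrutxy$qvszwryxyt
  sorted[3] = rutxy$qvszwryxytr
  sorted[4] = ryxytrrutxy$qvszw
  sorted[5] = szwryxytrrutxy$qv
  sorted[6] = trrutxy$qvszwryxy
  sorted[7] = txy$qvszwryxytrru
  sorted[8] = utxy$qvszwryxytrr
  sorted[9] = vszwryxytrrutxy$q
  sorted[10] = wryxytrrutxy$qvsz
  sorted[11] = xy$qvszwryxytrrut
  sorted[12] = xytrrutxy$qvszwry
  sorted[13] = y$qvszwryxytrrutx
  sorted[14] = ytrrutxy$qvszwryx
  sorted[15] = yxytrrutxy$qvszwr
  sorted[16] = zwryxytrrutxy$qvs
sorted[10] = wryxytrrutxy$qvsz

Answer: wryxytrrutxy$qvsz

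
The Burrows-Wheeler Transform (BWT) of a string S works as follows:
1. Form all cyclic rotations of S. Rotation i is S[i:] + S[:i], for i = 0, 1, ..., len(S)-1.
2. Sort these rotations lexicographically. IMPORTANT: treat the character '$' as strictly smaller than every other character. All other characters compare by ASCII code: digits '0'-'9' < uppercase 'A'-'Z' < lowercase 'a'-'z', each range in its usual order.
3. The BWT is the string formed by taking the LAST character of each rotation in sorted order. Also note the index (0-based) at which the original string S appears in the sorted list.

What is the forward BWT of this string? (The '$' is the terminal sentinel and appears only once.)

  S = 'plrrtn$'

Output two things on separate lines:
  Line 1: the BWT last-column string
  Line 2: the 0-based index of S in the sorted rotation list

All 7 rotations (rotation i = S[i:]+S[:i]):
  rot[0] = plrrtn$
  rot[1] = lrrtn$p
  rot[2] = rrtn$pl
  rot[3] = rtn$plr
  rot[4] = tn$plrr
  rot[5] = n$plrrt
  rot[6] = $plrrtn
Sorted (with $ < everything):
  sorted[0] = $plrrtn  (last char: 'n')
  sorted[1] = lrrtn$p  (last char: 'p')
  sorted[2] = n$plrrt  (last char: 't')
  sorted[3] = plrrtn$  (last char: '$')
  sorted[4] = rrtn$pl  (last char: 'l')
  sorted[5] = rtn$plr  (last char: 'r')
  sorted[6] = tn$plrr  (last char: 'r')
Last column: npt$lrr
Original string S is at sorted index 3

Answer: npt$lrr
3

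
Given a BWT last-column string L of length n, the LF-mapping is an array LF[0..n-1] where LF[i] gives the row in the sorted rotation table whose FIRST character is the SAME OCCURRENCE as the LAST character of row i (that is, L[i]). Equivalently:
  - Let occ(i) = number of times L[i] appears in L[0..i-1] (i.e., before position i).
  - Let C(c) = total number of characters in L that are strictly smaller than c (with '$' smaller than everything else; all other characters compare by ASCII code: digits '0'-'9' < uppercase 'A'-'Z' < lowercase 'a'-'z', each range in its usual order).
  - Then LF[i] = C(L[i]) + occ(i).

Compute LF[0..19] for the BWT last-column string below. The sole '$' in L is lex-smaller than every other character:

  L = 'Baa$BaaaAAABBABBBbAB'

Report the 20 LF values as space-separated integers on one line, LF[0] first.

Answer: 6 14 15 0 7 16 17 18 1 2 3 8 9 4 10 11 12 19 5 13

Derivation:
Char counts: '$':1, 'A':5, 'B':8, 'a':5, 'b':1
C (first-col start): C('$')=0, C('A')=1, C('B')=6, C('a')=14, C('b')=19
L[0]='B': occ=0, LF[0]=C('B')+0=6+0=6
L[1]='a': occ=0, LF[1]=C('a')+0=14+0=14
L[2]='a': occ=1, LF[2]=C('a')+1=14+1=15
L[3]='$': occ=0, LF[3]=C('$')+0=0+0=0
L[4]='B': occ=1, LF[4]=C('B')+1=6+1=7
L[5]='a': occ=2, LF[5]=C('a')+2=14+2=16
L[6]='a': occ=3, LF[6]=C('a')+3=14+3=17
L[7]='a': occ=4, LF[7]=C('a')+4=14+4=18
L[8]='A': occ=0, LF[8]=C('A')+0=1+0=1
L[9]='A': occ=1, LF[9]=C('A')+1=1+1=2
L[10]='A': occ=2, LF[10]=C('A')+2=1+2=3
L[11]='B': occ=2, LF[11]=C('B')+2=6+2=8
L[12]='B': occ=3, LF[12]=C('B')+3=6+3=9
L[13]='A': occ=3, LF[13]=C('A')+3=1+3=4
L[14]='B': occ=4, LF[14]=C('B')+4=6+4=10
L[15]='B': occ=5, LF[15]=C('B')+5=6+5=11
L[16]='B': occ=6, LF[16]=C('B')+6=6+6=12
L[17]='b': occ=0, LF[17]=C('b')+0=19+0=19
L[18]='A': occ=4, LF[18]=C('A')+4=1+4=5
L[19]='B': occ=7, LF[19]=C('B')+7=6+7=13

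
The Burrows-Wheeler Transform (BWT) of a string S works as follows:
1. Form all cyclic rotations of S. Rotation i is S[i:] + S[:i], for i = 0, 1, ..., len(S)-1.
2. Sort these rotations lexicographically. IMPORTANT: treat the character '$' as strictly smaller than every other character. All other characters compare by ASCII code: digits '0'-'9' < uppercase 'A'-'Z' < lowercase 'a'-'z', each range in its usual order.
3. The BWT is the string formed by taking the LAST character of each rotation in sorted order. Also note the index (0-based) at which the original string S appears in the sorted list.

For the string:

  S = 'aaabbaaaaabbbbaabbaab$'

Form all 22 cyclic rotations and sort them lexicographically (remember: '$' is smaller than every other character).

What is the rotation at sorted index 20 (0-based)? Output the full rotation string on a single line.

All 22 rotations (rotation i = S[i:]+S[:i]):
  rot[0] = aaabbaaaaabbbbaabbaab$
  rot[1] = aabbaaaaabbbbaabbaab$a
  rot[2] = abbaaaaabbbbaabbaab$aa
  rot[3] = bbaaaaabbbbaabbaab$aaa
  rot[4] = baaaaabbbbaabbaab$aaab
  rot[5] = aaaaabbbbaabbaab$aaabb
  rot[6] = aaaabbbbaabbaab$aaabba
  rot[7] = aaabbbbaabbaab$aaabbaa
  rot[8] = aabbbbaabbaab$aaabbaaa
  rot[9] = abbbbaabbaab$aaabbaaaa
  rot[10] = bbbbaabbaab$aaabbaaaaa
  rot[11] = bbbaabbaab$aaabbaaaaab
  rot[12] = bbaabbaab$aaabbaaaaabb
  rot[13] = baabbaab$aaabbaaaaabbb
  rot[14] = aabbaab$aaabbaaaaabbbb
  rot[15] = abbaab$aaabbaaaaabbbba
  rot[16] = bbaab$aaabbaaaaabbbbaa
  rot[17] = baab$aaabbaaaaabbbbaab
  rot[18] = aab$aaabbaaaaabbbbaabb
  rot[19] = ab$aaabbaaaaabbbbaabba
  rot[20] = b$aaabbaaaaabbbbaabbaa
  rot[21] = $aaabbaaaaabbbbaabbaab
Sorted (with $ < everything):
  sorted[0] = $aaabbaaaaabbbbaabbaab
  sorted[1] = aaaaabbbbaabbaab$aaabb
  sorted[2] = aaaabbbbaabbaab$aaabba
  sorted[3] = aaabbaaaaabbbbaabbaab$
  sorted[4] = aaabbbbaabbaab$aaabbaa
  sorted[5] = aab$aaabbaaaaabbbbaabb
  sorted[6] = aabbaaaaabbbbaabbaab$a
  sorted[7] = aabbaab$aaabbaaaaabbbb
  sorted[8] = aabbbbaabbaab$aaabbaaa
  sorted[9] = ab$aaabbaaaaabbbbaabba
  sorted[10] = abbaaaaabbbbaabbaab$aa
  sorted[11] = abbaab$aaabbaaaaabbbba
  sorted[12] = abbbbaabbaab$aaabbaaaa
  sorted[13] = b$aaabbaaaaabbbbaabbaa
  sorted[14] = baaaaabbbbaabbaab$aaab
  sorted[15] = baab$aaabbaaaaabbbbaab
  sorted[16] = baabbaab$aaabbaaaaabbb
  sorted[17] = bbaaaaabbbbaabbaab$aaa
  sorted[18] = bbaab$aaabbaaaaabbbbaa
  sorted[19] = bbaabbaab$aaabbaaaaabb
  sorted[20] = bbbaabbaab$aaabbaaaaab
  sorted[21] = bbbbaabbaab$aaabbaaaaa
sorted[20] = bbbaabbaab$aaabbaaaaab

Answer: bbbaabbaab$aaabbaaaaab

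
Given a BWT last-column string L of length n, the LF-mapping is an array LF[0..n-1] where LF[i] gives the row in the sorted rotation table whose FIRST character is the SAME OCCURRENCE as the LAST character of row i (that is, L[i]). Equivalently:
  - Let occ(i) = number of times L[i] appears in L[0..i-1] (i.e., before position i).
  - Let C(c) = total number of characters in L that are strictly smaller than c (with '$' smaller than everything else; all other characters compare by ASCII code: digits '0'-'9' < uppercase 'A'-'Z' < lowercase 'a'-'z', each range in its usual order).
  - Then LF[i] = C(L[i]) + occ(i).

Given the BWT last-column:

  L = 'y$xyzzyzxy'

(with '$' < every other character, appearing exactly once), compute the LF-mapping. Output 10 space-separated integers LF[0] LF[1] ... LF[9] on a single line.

Char counts: '$':1, 'x':2, 'y':4, 'z':3
C (first-col start): C('$')=0, C('x')=1, C('y')=3, C('z')=7
L[0]='y': occ=0, LF[0]=C('y')+0=3+0=3
L[1]='$': occ=0, LF[1]=C('$')+0=0+0=0
L[2]='x': occ=0, LF[2]=C('x')+0=1+0=1
L[3]='y': occ=1, LF[3]=C('y')+1=3+1=4
L[4]='z': occ=0, LF[4]=C('z')+0=7+0=7
L[5]='z': occ=1, LF[5]=C('z')+1=7+1=8
L[6]='y': occ=2, LF[6]=C('y')+2=3+2=5
L[7]='z': occ=2, LF[7]=C('z')+2=7+2=9
L[8]='x': occ=1, LF[8]=C('x')+1=1+1=2
L[9]='y': occ=3, LF[9]=C('y')+3=3+3=6

Answer: 3 0 1 4 7 8 5 9 2 6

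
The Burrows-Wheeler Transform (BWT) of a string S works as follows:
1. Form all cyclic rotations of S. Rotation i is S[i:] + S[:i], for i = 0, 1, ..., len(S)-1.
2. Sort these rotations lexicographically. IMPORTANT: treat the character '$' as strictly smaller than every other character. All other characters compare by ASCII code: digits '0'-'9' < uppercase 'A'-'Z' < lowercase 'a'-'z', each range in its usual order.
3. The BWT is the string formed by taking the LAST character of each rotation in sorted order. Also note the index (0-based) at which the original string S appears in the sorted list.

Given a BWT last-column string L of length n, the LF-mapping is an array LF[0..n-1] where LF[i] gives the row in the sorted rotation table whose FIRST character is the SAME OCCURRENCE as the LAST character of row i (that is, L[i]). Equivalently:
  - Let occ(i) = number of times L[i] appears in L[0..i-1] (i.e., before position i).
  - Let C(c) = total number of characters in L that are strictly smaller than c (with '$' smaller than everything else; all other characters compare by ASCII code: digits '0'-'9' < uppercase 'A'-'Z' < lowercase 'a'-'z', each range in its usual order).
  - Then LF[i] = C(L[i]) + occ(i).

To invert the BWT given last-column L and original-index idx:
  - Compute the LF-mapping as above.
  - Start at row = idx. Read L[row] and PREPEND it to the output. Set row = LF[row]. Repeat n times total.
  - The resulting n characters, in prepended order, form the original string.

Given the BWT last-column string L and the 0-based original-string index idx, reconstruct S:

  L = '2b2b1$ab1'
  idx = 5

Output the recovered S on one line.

LF mapping: 3 6 4 7 1 0 5 8 2
Walk LF starting at row 5, prepending L[row]:
  step 1: row=5, L[5]='$', prepend. Next row=LF[5]=0
  step 2: row=0, L[0]='2', prepend. Next row=LF[0]=3
  step 3: row=3, L[3]='b', prepend. Next row=LF[3]=7
  step 4: row=7, L[7]='b', prepend. Next row=LF[7]=8
  step 5: row=8, L[8]='1', prepend. Next row=LF[8]=2
  step 6: row=2, L[2]='2', prepend. Next row=LF[2]=4
  step 7: row=4, L[4]='1', prepend. Next row=LF[4]=1
  step 8: row=1, L[1]='b', prepend. Next row=LF[1]=6
  step 9: row=6, L[6]='a', prepend. Next row=LF[6]=5
Reversed output: ab121bb2$

Answer: ab121bb2$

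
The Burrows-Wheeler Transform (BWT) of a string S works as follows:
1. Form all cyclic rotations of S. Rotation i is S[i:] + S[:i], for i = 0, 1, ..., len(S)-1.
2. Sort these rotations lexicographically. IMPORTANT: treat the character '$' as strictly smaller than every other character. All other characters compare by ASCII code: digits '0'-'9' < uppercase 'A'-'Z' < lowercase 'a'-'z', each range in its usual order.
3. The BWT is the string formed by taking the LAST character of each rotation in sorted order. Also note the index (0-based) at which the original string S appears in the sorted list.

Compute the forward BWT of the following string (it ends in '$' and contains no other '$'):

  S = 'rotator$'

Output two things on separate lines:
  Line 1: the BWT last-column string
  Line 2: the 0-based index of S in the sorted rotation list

Answer: rttro$oa
5

Derivation:
All 8 rotations (rotation i = S[i:]+S[:i]):
  rot[0] = rotator$
  rot[1] = otator$r
  rot[2] = tator$ro
  rot[3] = ator$rot
  rot[4] = tor$rota
  rot[5] = or$rotat
  rot[6] = r$rotato
  rot[7] = $rotator
Sorted (with $ < everything):
  sorted[0] = $rotator  (last char: 'r')
  sorted[1] = ator$rot  (last char: 't')
  sorted[2] = or$rotat  (last char: 't')
  sorted[3] = otator$r  (last char: 'r')
  sorted[4] = r$rotato  (last char: 'o')
  sorted[5] = rotator$  (last char: '$')
  sorted[6] = tator$ro  (last char: 'o')
  sorted[7] = tor$rota  (last char: 'a')
Last column: rttro$oa
Original string S is at sorted index 5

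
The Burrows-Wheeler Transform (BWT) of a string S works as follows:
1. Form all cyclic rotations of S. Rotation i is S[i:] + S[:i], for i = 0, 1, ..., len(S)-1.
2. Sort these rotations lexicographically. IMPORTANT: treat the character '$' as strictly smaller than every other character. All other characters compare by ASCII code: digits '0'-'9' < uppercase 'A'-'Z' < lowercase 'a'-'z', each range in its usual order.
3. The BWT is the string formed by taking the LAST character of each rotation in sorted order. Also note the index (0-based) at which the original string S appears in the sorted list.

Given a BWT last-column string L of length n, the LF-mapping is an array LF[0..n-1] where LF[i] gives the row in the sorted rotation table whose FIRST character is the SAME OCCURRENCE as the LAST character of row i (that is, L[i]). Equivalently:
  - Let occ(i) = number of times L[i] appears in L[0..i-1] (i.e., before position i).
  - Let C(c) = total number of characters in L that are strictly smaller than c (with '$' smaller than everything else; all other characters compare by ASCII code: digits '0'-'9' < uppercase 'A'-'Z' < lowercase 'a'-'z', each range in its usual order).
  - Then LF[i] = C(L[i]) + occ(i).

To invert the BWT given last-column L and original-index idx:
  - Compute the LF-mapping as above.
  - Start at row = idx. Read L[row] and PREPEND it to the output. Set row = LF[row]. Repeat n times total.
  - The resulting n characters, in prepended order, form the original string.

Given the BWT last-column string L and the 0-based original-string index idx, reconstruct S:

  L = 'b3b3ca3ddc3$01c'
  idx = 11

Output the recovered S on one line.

LF mapping: 8 3 9 4 10 7 5 13 14 11 6 0 1 2 12
Walk LF starting at row 11, prepending L[row]:
  step 1: row=11, L[11]='$', prepend. Next row=LF[11]=0
  step 2: row=0, L[0]='b', prepend. Next row=LF[0]=8
  step 3: row=8, L[8]='d', prepend. Next row=LF[8]=14
  step 4: row=14, L[14]='c', prepend. Next row=LF[14]=12
  step 5: row=12, L[12]='0', prepend. Next row=LF[12]=1
  step 6: row=1, L[1]='3', prepend. Next row=LF[1]=3
  step 7: row=3, L[3]='3', prepend. Next row=LF[3]=4
  step 8: row=4, L[4]='c', prepend. Next row=LF[4]=10
  step 9: row=10, L[10]='3', prepend. Next row=LF[10]=6
  step 10: row=6, L[6]='3', prepend. Next row=LF[6]=5
  step 11: row=5, L[5]='a', prepend. Next row=LF[5]=7
  step 12: row=7, L[7]='d', prepend. Next row=LF[7]=13
  step 13: row=13, L[13]='1', prepend. Next row=LF[13]=2
  step 14: row=2, L[2]='b', prepend. Next row=LF[2]=9
  step 15: row=9, L[9]='c', prepend. Next row=LF[9]=11
Reversed output: cb1da33c330cdb$

Answer: cb1da33c330cdb$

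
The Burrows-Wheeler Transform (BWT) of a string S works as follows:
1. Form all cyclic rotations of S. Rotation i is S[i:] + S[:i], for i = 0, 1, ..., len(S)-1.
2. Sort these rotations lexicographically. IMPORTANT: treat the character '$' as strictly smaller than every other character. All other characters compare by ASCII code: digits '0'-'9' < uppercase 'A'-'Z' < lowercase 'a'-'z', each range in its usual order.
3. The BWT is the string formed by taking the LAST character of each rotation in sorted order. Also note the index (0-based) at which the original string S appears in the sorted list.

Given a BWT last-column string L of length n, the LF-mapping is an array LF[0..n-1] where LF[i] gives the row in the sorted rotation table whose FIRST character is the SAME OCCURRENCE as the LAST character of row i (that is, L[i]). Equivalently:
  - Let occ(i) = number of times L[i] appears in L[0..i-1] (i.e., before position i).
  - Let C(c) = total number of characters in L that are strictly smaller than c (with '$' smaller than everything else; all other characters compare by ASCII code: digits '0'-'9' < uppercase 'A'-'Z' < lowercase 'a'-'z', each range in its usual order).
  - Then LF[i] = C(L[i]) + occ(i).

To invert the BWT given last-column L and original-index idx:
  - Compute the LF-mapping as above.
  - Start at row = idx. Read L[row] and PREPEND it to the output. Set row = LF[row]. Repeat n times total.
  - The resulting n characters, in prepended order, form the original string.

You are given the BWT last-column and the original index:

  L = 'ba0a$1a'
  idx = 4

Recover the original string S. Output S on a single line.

Answer: aa01ab$

Derivation:
LF mapping: 6 3 1 4 0 2 5
Walk LF starting at row 4, prepending L[row]:
  step 1: row=4, L[4]='$', prepend. Next row=LF[4]=0
  step 2: row=0, L[0]='b', prepend. Next row=LF[0]=6
  step 3: row=6, L[6]='a', prepend. Next row=LF[6]=5
  step 4: row=5, L[5]='1', prepend. Next row=LF[5]=2
  step 5: row=2, L[2]='0', prepend. Next row=LF[2]=1
  step 6: row=1, L[1]='a', prepend. Next row=LF[1]=3
  step 7: row=3, L[3]='a', prepend. Next row=LF[3]=4
Reversed output: aa01ab$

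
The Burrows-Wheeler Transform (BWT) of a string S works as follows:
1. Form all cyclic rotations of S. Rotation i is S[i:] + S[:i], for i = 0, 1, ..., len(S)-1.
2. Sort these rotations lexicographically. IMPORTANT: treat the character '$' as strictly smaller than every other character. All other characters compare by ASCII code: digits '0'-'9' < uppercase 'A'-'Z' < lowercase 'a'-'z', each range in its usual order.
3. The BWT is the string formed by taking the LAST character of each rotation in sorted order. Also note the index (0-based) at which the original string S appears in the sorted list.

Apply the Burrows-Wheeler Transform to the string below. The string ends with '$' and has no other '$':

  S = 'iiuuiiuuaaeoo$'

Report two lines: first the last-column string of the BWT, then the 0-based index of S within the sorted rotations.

Answer: ouaau$iioeuuii
5

Derivation:
All 14 rotations (rotation i = S[i:]+S[:i]):
  rot[0] = iiuuiiuuaaeoo$
  rot[1] = iuuiiuuaaeoo$i
  rot[2] = uuiiuuaaeoo$ii
  rot[3] = uiiuuaaeoo$iiu
  rot[4] = iiuuaaeoo$iiuu
  rot[5] = iuuaaeoo$iiuui
  rot[6] = uuaaeoo$iiuuii
  rot[7] = uaaeoo$iiuuiiu
  rot[8] = aaeoo$iiuuiiuu
  rot[9] = aeoo$iiuuiiuua
  rot[10] = eoo$iiuuiiuuaa
  rot[11] = oo$iiuuiiuuaae
  rot[12] = o$iiuuiiuuaaeo
  rot[13] = $iiuuiiuuaaeoo
Sorted (with $ < everything):
  sorted[0] = $iiuuiiuuaaeoo  (last char: 'o')
  sorted[1] = aaeoo$iiuuiiuu  (last char: 'u')
  sorted[2] = aeoo$iiuuiiuua  (last char: 'a')
  sorted[3] = eoo$iiuuiiuuaa  (last char: 'a')
  sorted[4] = iiuuaaeoo$iiuu  (last char: 'u')
  sorted[5] = iiuuiiuuaaeoo$  (last char: '$')
  sorted[6] = iuuaaeoo$iiuui  (last char: 'i')
  sorted[7] = iuuiiuuaaeoo$i  (last char: 'i')
  sorted[8] = o$iiuuiiuuaaeo  (last char: 'o')
  sorted[9] = oo$iiuuiiuuaae  (last char: 'e')
  sorted[10] = uaaeoo$iiuuiiu  (last char: 'u')
  sorted[11] = uiiuuaaeoo$iiu  (last char: 'u')
  sorted[12] = uuaaeoo$iiuuii  (last char: 'i')
  sorted[13] = uuiiuuaaeoo$ii  (last char: 'i')
Last column: ouaau$iioeuuii
Original string S is at sorted index 5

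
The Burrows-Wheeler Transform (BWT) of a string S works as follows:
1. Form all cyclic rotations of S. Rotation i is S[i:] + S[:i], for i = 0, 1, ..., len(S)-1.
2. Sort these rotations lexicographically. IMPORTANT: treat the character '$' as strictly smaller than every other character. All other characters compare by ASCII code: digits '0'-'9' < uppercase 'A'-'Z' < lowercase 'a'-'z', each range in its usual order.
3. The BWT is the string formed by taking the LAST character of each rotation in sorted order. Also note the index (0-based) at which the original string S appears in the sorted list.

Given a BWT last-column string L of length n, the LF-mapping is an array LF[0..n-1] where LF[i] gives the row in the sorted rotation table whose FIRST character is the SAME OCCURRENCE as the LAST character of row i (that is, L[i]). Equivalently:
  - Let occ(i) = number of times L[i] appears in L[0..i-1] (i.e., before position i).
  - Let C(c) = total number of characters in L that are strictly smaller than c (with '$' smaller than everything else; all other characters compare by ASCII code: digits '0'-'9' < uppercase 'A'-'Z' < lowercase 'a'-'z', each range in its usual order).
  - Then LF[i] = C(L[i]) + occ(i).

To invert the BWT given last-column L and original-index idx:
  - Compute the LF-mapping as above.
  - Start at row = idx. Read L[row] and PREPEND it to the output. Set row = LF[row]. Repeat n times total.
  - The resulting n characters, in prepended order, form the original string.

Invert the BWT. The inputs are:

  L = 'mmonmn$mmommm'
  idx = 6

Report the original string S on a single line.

Answer: mnmmonmmmomm$

Derivation:
LF mapping: 1 2 11 9 3 10 0 4 5 12 6 7 8
Walk LF starting at row 6, prepending L[row]:
  step 1: row=6, L[6]='$', prepend. Next row=LF[6]=0
  step 2: row=0, L[0]='m', prepend. Next row=LF[0]=1
  step 3: row=1, L[1]='m', prepend. Next row=LF[1]=2
  step 4: row=2, L[2]='o', prepend. Next row=LF[2]=11
  step 5: row=11, L[11]='m', prepend. Next row=LF[11]=7
  step 6: row=7, L[7]='m', prepend. Next row=LF[7]=4
  step 7: row=4, L[4]='m', prepend. Next row=LF[4]=3
  step 8: row=3, L[3]='n', prepend. Next row=LF[3]=9
  step 9: row=9, L[9]='o', prepend. Next row=LF[9]=12
  step 10: row=12, L[12]='m', prepend. Next row=LF[12]=8
  step 11: row=8, L[8]='m', prepend. Next row=LF[8]=5
  step 12: row=5, L[5]='n', prepend. Next row=LF[5]=10
  step 13: row=10, L[10]='m', prepend. Next row=LF[10]=6
Reversed output: mnmmonmmmomm$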